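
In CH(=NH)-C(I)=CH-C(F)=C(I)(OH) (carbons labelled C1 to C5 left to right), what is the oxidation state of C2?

+1

Each bond to a more electronegative atom (O, N, halogen) counts +1, each bond to a less electronegative atom (H, metal, B, Si) counts −1, and each C–C bond counts 0.
C2 has one bond to C (0), a double bond to C (2×0 = 0), one bond to I (+1).
Oxidation state = 0 + 0 + 1 = +1.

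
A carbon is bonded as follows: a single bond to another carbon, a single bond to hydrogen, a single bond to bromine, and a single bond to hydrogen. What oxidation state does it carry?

Bonds to more-electronegative neighbours contribute +1 each, bonds to H or metals contribute −1 each, and C–C bonds contribute 0.
The carbon has one bond to C (0), one bond to H (-1), one bond to Br (+1), one bond to H (-1).
Oxidation state = 0 − 1 + 1 − 1 = -1.

-1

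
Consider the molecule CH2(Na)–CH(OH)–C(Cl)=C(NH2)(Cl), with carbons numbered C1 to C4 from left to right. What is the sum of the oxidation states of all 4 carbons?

0

Tallying each carbon's bonds:
C1: 1C, 2H, 1Na → 0 − 2 − 1 = -3
C2: 2C, 1H, 1O → 0 − 1 + 1 = 0
C3: 3C, 1Cl → 0 + 1 = +1
C4: 2C, 1N, 1Cl → 0 + 1 + 1 = +2
Sum = -3 + 0 + 1 + 2 = 0.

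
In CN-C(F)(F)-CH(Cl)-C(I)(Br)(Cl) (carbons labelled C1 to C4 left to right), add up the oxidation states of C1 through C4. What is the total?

Tallying each carbon's bonds:
C1: 1C, 3N → 0 + 3 = +3
C2: 2C, 2F → 0 + 2 = +2
C3: 2C, 1H, 1Cl → 0 − 1 + 1 = 0
C4: 1C, 1Cl, 1Br, 1I → 0 + 1 + 1 + 1 = +3
Sum = +3 + 2 + 0 + 3 = +8.

+8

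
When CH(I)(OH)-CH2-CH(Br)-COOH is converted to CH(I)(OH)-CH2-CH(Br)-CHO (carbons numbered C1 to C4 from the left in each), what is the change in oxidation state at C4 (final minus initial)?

Before: C4 has 1 bond to C, 3 bonds to O → oxidation state +3.
After: C4 has 1 bond to C, 1 bond to H, 2 bonds to O → oxidation state +1.
Δ = +1 − (+3) = -2, so this is a reduction at C4.

-2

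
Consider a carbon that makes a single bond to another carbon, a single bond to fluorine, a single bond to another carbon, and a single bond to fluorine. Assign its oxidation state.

+2

Count +1 for every bond to an atom more electronegative than carbon and −1 for every bond to one less electronegative; C–C bonds are 0.
The carbon has one bond to C (0), one bond to C (0), one bond to F (+1), one bond to F (+1).
Oxidation state = 0 + 0 + 1 + 1 = +2.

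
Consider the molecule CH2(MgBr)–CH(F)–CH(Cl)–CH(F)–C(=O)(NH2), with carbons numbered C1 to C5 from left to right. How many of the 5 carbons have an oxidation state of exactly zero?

Each bond to a more electronegative atom (O, N, halogen) counts +1, each bond to a less electronegative atom (H, metal, B, Si) counts −1, and each C–C bond counts 0. Tallying each carbon:
C1: 1C, 2H, 1Mg → 0 − 2 − 1 = -3
C2: 2C, 1H, 1F → 0 − 1 + 1 = 0
C3: 2C, 1H, 1Cl → 0 − 1 + 1 = 0
C4: 2C, 1H, 1F → 0 − 1 + 1 = 0
C5: 1C, 2O, 1N → 0 + 2 + 1 = +3
3 carbons (C2, C3, C4) meet the condition.

3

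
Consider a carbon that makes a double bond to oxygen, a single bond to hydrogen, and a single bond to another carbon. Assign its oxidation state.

+1

The carbon has one bond to C (0), one bond to H (-1), a double bond to O (2×+1 = +2).
Oxidation state = 0 − 1 + 2 = +1.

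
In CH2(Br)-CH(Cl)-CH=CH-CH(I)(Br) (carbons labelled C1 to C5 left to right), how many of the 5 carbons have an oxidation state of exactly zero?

Tallying each carbon's bonds:
C1: 1C, 2H, 1Br → 0 − 2 + 1 = -1
C2: 2C, 1H, 1Cl → 0 − 1 + 1 = 0
C3: 3C, 1H → 0 − 1 = -1
C4: 3C, 1H → 0 − 1 = -1
C5: 1C, 1H, 1Br, 1I → 0 − 1 + 1 + 1 = +1
1 carbon (C2) meets the condition.

1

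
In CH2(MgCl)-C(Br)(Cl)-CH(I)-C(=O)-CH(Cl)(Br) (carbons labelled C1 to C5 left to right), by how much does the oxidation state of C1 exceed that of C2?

C1: 1C, 2H, 1Mg → 0 − 2 − 1 = -3
C2: 2C, 1Cl, 1Br → 0 + 1 + 1 = +2
Difference: -3 − (+2) = -5.

-5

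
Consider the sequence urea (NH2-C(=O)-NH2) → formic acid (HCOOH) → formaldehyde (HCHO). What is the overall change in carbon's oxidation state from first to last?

Carbon oxidation states along the series — urea: +4, formic acid: +2, formaldehyde: 0.
Net change = 0 − (+4) = -4.

-4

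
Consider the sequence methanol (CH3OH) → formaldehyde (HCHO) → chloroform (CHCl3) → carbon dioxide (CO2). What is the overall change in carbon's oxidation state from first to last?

+6

Carbon oxidation states along the series — methanol: -2, formaldehyde: 0, chloroform: +2, carbon dioxide: +4.
Net change = +4 − (-2) = +6.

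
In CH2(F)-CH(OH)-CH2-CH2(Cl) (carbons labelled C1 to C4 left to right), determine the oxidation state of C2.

C2 has one bond to C (0), one bond to C (0), one bond to H (-1), one bond to O (+1).
Oxidation state = 0 + 0 − 1 + 1 = 0.

0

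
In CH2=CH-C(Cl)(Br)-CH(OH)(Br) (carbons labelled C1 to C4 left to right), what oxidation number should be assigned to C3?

+2

C3 has one bond to C (0), one bond to C (0), one bond to Cl (+1), one bond to Br (+1).
Oxidation state = 0 + 0 + 1 + 1 = +2.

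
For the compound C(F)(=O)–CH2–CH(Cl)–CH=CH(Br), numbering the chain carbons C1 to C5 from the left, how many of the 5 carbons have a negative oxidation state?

Count +1 for every bond to an atom more electronegative than carbon and −1 for every bond to one less electronegative; C–C bonds are 0. Tallying each carbon:
C1: 1C, 2O, 1F → 0 + 2 + 1 = +3
C2: 2C, 2H → 0 − 2 = -2
C3: 2C, 1H, 1Cl → 0 − 1 + 1 = 0
C4: 3C, 1H → 0 − 1 = -1
C5: 2C, 1H, 1Br → 0 − 1 + 1 = 0
2 carbons (C2, C4) meet the condition.

2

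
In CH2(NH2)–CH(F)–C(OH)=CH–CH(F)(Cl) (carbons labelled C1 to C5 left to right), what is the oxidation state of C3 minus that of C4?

C3: 3C, 1O → 0 + 1 = +1
C4: 3C, 1H → 0 − 1 = -1
Difference: +1 − (-1) = +2.

+2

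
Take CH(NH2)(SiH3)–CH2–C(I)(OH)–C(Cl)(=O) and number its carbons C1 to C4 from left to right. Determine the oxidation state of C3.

Assign +1 per bond to O/N/halogen, −1 per bond to H or an electropositive element, and 0 per bond to carbon.
C3 has one bond to C (0), one bond to C (0), one bond to I (+1), one bond to O (+1).
Oxidation state = 0 + 0 + 1 + 1 = +2.

+2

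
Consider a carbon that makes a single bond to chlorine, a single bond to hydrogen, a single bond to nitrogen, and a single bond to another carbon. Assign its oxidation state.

+1

The carbon has one bond to C (0), one bond to N (+1), one bond to Cl (+1), one bond to H (-1).
Oxidation state = 0 + 1 + 1 − 1 = +1.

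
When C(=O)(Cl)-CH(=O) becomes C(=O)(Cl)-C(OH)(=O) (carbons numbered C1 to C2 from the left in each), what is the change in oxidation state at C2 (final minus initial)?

Before: C2 has 1 bond to C, 1 bond to H, 2 bonds to O → oxidation state +1.
After: C2 has 1 bond to C, 3 bonds to O → oxidation state +3.
Δ = +3 − (+1) = +2, so this is an oxidation at C2.

+2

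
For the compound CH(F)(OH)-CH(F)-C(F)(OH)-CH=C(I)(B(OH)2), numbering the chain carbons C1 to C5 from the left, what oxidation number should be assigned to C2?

0

Each bond to a more electronegative atom (O, N, halogen) counts +1, each bond to a less electronegative atom (H, metal, B, Si) counts −1, and each C–C bond counts 0.
C2 has one bond to C (0), one bond to C (0), one bond to F (+1), one bond to H (-1).
Oxidation state = 0 + 0 + 1 − 1 = 0.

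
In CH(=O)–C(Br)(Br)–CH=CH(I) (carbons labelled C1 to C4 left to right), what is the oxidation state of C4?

0

C4 has a double bond to C (2×0 = 0), one bond to H (-1), one bond to I (+1).
Oxidation state = 0 − 1 + 1 = 0.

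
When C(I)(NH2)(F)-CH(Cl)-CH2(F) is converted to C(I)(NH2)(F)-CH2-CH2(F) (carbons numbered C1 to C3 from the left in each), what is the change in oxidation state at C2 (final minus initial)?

-2

Before: C2 has 2 bonds to C, 1 bond to H, 1 bond to Cl → oxidation state 0.
After: C2 has 2 bonds to C, 2 bonds to H → oxidation state -2.
Δ = -2 − (0) = -2, so this is a reduction at C2.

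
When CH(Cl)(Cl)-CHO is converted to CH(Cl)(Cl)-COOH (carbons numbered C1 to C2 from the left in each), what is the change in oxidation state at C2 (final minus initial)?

Before: C2 has 1 bond to C, 1 bond to H, 2 bonds to O → oxidation state +1.
After: C2 has 1 bond to C, 3 bonds to O → oxidation state +3.
Δ = +3 − (+1) = +2, so this is an oxidation at C2.

+2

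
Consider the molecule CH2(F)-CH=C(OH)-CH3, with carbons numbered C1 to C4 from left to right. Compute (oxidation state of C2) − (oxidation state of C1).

0

C2: 3C, 1H → 0 − 1 = -1
C1: 1C, 2H, 1F → 0 − 2 + 1 = -1
Difference: -1 − (-1) = 0.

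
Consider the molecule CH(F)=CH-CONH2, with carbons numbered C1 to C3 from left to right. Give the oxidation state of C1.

0

Assign +1 per bond to O/N/halogen, −1 per bond to H or an electropositive element, and 0 per bond to carbon.
C1 has a double bond to C (2×0 = 0), one bond to F (+1), one bond to H (-1).
Oxidation state = 0 + 1 − 1 = 0.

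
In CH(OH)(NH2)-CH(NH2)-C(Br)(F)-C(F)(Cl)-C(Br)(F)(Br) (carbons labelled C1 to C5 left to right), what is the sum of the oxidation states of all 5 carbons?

Count +1 for every bond to an atom more electronegative than carbon and −1 for every bond to one less electronegative; C–C bonds are 0. Tallying each carbon:
C1: 1C, 1H, 1O, 1N → 0 − 1 + 1 + 1 = +1
C2: 2C, 1H, 1N → 0 − 1 + 1 = 0
C3: 2C, 1F, 1Br → 0 + 1 + 1 = +2
C4: 2C, 1F, 1Cl → 0 + 1 + 1 = +2
C5: 1C, 1F, 2Br → 0 + 1 + 2 = +3
Sum = +1 + 0 + 2 + 2 + 3 = +8.

+8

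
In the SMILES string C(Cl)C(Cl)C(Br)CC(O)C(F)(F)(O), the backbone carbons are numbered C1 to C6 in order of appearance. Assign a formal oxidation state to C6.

C6 has one bond to C (0), one bond to F (+1), one bond to F (+1), one bond to O (+1).
Oxidation state = 0 + 1 + 1 + 1 = +3.

+3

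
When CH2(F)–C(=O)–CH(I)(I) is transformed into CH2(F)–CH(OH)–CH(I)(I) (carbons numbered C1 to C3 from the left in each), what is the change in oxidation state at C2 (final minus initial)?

Before: C2 has 2 bonds to C, 2 bonds to O → oxidation state +2.
After: C2 has 2 bonds to C, 1 bond to H, 1 bond to O → oxidation state 0.
Δ = 0 − (+2) = -2, so this is a reduction at C2.

-2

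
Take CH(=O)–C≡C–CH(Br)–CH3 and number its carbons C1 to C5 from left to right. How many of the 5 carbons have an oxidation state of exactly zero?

3

Tallying each carbon's bonds:
C1: 1C, 1H, 2O → 0 − 1 + 2 = +1
C2: 4C → 0 = 0
C3: 4C → 0 = 0
C4: 2C, 1H, 1Br → 0 − 1 + 1 = 0
C5: 1C, 3H → 0 − 3 = -3
3 carbons (C2, C3, C4) meet the condition.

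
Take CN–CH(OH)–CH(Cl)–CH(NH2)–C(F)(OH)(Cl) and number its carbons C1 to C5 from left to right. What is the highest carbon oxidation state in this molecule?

+3

Tallying each carbon's bonds:
C1: 1C, 3N → 0 + 3 = +3
C2: 2C, 1H, 1O → 0 − 1 + 1 = 0
C3: 2C, 1H, 1Cl → 0 − 1 + 1 = 0
C4: 2C, 1H, 1N → 0 − 1 + 1 = 0
C5: 1C, 1O, 1F, 1Cl → 0 + 1 + 1 + 1 = +3
The highest value is +3.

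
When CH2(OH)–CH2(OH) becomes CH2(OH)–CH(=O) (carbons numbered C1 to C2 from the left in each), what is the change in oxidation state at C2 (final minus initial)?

Before: C2 has 1 bond to C, 2 bonds to H, 1 bond to O → oxidation state -1.
After: C2 has 1 bond to C, 1 bond to H, 2 bonds to O → oxidation state +1.
Δ = +1 − (-1) = +2, so this is an oxidation at C2.

+2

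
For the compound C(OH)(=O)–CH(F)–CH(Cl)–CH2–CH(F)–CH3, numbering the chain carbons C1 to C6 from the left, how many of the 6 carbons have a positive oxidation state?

Tallying each carbon's bonds:
C1: 1C, 3O → 0 + 3 = +3
C2: 2C, 1H, 1F → 0 − 1 + 1 = 0
C3: 2C, 1H, 1Cl → 0 − 1 + 1 = 0
C4: 2C, 2H → 0 − 2 = -2
C5: 2C, 1H, 1F → 0 − 1 + 1 = 0
C6: 1C, 3H → 0 − 3 = -3
1 carbon (C1) meets the condition.

1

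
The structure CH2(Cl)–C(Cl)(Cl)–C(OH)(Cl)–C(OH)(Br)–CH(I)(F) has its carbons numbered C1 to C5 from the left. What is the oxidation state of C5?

Bonds to more-electronegative neighbours contribute +1 each, bonds to H or metals contribute −1 each, and C–C bonds contribute 0.
C5 has one bond to C (0), one bond to I (+1), one bond to F (+1), one bond to H (-1).
Oxidation state = 0 + 1 + 1 − 1 = +1.

+1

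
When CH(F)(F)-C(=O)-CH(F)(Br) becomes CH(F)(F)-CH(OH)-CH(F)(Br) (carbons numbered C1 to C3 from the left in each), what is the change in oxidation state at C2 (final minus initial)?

-2

Before: C2 has 2 bonds to C, 2 bonds to O → oxidation state +2.
After: C2 has 2 bonds to C, 1 bond to H, 1 bond to O → oxidation state 0.
Δ = 0 − (+2) = -2, so this is a reduction at C2.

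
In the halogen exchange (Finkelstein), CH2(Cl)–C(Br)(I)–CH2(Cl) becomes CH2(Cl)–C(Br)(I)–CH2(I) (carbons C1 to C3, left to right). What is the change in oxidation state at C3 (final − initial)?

Before: C3 has 1 bond to C, 2 bonds to H, 1 bond to Cl → oxidation state -1.
After: C3 has 1 bond to C, 2 bonds to H, 1 bond to I → oxidation state -1.
Δ = -1 − (-1) = 0, so no net redox change at C3.

0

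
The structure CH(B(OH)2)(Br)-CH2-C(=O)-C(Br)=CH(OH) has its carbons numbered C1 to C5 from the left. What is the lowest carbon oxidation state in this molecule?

-2

Tallying each carbon's bonds:
C1: 1C, 1H, 1Br, 1B → 0 − 1 + 1 − 1 = -1
C2: 2C, 2H → 0 − 2 = -2
C3: 2C, 2O → 0 + 2 = +2
C4: 3C, 1Br → 0 + 1 = +1
C5: 2C, 1H, 1O → 0 − 1 + 1 = 0
The lowest value is -2.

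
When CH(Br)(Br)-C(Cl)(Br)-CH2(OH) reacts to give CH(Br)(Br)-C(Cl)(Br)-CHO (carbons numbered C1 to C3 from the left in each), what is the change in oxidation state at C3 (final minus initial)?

+2

Before: C3 has 1 bond to C, 2 bonds to H, 1 bond to O → oxidation state -1.
After: C3 has 1 bond to C, 1 bond to H, 2 bonds to O → oxidation state +1.
Δ = +1 − (-1) = +2, so this is an oxidation at C3.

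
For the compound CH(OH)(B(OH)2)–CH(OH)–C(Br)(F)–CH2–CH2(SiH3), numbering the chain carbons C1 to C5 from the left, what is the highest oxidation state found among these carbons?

Each bond to a more electronegative atom (O, N, halogen) counts +1, each bond to a less electronegative atom (H, metal, B, Si) counts −1, and each C–C bond counts 0. Tallying each carbon:
C1: 1C, 1H, 1O, 1B → 0 − 1 + 1 − 1 = -1
C2: 2C, 1H, 1O → 0 − 1 + 1 = 0
C3: 2C, 1F, 1Br → 0 + 1 + 1 = +2
C4: 2C, 2H → 0 − 2 = -2
C5: 1C, 2H, 1Si → 0 − 2 − 1 = -3
The highest value is +2.

+2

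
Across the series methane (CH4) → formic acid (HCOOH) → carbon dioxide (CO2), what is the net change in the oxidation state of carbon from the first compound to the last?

+8

Carbon oxidation states along the series — methane: -4, formic acid: +2, carbon dioxide: +4.
Net change = +4 − (-4) = +8.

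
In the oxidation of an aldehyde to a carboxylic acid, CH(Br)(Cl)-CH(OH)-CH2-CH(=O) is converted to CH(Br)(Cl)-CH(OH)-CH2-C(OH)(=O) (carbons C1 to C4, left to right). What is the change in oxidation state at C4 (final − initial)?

+2

Before: C4 has 1 bond to C, 1 bond to H, 2 bonds to O → oxidation state +1.
After: C4 has 1 bond to C, 3 bonds to O → oxidation state +3.
Δ = +3 − (+1) = +2, so this is an oxidation at C4.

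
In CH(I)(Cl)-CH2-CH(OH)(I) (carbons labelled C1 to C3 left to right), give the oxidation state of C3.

+1

C3 has one bond to C (0), one bond to H (-1), one bond to O (+1), one bond to I (+1).
Oxidation state = 0 − 1 + 1 + 1 = +1.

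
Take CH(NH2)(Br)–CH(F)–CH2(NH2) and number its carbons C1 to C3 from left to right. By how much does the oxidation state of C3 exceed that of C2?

C3: 1C, 2H, 1N → 0 − 2 + 1 = -1
C2: 2C, 1H, 1F → 0 − 1 + 1 = 0
Difference: -1 − (0) = -1.

-1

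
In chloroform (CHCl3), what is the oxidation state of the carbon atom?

+2

The carbon has one bond to H (-1), one bond to Cl (+1), one bond to Cl (+1), one bond to Cl (+1).
Oxidation state = -1 + 1 + 1 + 1 = +2.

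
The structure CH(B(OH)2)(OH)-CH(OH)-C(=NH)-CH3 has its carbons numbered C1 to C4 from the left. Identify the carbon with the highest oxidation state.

Each bond to a more electronegative atom (O, N, halogen) counts +1, each bond to a less electronegative atom (H, metal, B, Si) counts −1, and each C–C bond counts 0. Tallying each carbon:
C1: 1C, 1H, 1O, 1B → 0 − 1 + 1 − 1 = -1
C2: 2C, 1H, 1O → 0 − 1 + 1 = 0
C3: 2C, 2N → 0 + 2 = +2
C4: 1C, 3H → 0 − 3 = -3
The most oxidised carbon is C3 at +2.

C3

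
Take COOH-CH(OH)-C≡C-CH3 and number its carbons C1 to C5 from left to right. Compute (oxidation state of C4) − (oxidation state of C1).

C4: 4C → 0 = 0
C1: 1C, 3O → 0 + 3 = +3
Difference: 0 − (+3) = -3.

-3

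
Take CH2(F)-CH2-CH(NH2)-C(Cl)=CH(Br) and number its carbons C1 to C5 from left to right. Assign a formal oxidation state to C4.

C4 has one bond to C (0), a double bond to C (2×0 = 0), one bond to Cl (+1).
Oxidation state = 0 + 0 + 1 = +1.

+1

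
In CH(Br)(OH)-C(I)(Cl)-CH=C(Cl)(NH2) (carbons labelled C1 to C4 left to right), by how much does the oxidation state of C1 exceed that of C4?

-1

C1: 1C, 1H, 1O, 1Br → 0 − 1 + 1 + 1 = +1
C4: 2C, 1N, 1Cl → 0 + 1 + 1 = +2
Difference: +1 − (+2) = -1.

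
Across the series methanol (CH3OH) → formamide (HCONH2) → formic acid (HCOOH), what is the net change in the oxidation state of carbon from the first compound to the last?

Carbon oxidation states along the series — methanol: -2, formamide: +2, formic acid: +2.
Net change = +2 − (-2) = +4.

+4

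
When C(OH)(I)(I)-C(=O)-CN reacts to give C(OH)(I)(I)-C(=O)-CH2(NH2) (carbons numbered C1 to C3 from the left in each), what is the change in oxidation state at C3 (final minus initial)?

Before: C3 has 1 bond to C, 3 bonds to N → oxidation state +3.
After: C3 has 1 bond to C, 2 bonds to H, 1 bond to N → oxidation state -1.
Δ = -1 − (+3) = -4, so this is a reduction at C3.

-4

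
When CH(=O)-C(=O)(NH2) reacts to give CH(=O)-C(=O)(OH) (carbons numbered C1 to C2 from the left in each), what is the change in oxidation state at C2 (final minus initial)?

Before: C2 has 1 bond to C, 2 bonds to O, 1 bond to N → oxidation state +3.
After: C2 has 1 bond to C, 3 bonds to O → oxidation state +3.
Δ = +3 − (+3) = 0, so no net redox change at C2.

0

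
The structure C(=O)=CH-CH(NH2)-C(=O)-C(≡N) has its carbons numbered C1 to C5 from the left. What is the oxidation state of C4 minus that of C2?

C4: 2C, 2O → 0 + 2 = +2
C2: 3C, 1H → 0 − 1 = -1
Difference: +2 − (-1) = +3.

+3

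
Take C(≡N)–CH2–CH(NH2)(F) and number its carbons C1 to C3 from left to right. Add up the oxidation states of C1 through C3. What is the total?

+2

Count +1 for every bond to an atom more electronegative than carbon and −1 for every bond to one less electronegative; C–C bonds are 0. Tallying each carbon:
C1: 1C, 3N → 0 + 3 = +3
C2: 2C, 2H → 0 − 2 = -2
C3: 1C, 1H, 1N, 1F → 0 − 1 + 1 + 1 = +1
Sum = +3 − 2 + 1 = +2.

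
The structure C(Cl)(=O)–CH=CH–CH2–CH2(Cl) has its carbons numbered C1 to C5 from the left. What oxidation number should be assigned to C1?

C1 has one bond to C (0), one bond to Cl (+1), a double bond to O (2×+1 = +2).
Oxidation state = 0 + 1 + 2 = +3.

+3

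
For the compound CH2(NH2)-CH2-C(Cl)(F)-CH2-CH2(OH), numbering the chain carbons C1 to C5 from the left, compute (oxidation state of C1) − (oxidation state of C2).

+1

C1: 1C, 2H, 1N → 0 − 2 + 1 = -1
C2: 2C, 2H → 0 − 2 = -2
Difference: -1 − (-2) = +1.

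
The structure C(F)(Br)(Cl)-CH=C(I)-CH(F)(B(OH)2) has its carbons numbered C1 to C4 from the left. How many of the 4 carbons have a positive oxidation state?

2

Count +1 for every bond to an atom more electronegative than carbon and −1 for every bond to one less electronegative; C–C bonds are 0. Tallying each carbon:
C1: 1C, 1F, 1Cl, 1Br → 0 + 1 + 1 + 1 = +3
C2: 3C, 1H → 0 − 1 = -1
C3: 3C, 1I → 0 + 1 = +1
C4: 1C, 1H, 1F, 1B → 0 − 1 + 1 − 1 = -1
2 carbons (C1, C3) meet the condition.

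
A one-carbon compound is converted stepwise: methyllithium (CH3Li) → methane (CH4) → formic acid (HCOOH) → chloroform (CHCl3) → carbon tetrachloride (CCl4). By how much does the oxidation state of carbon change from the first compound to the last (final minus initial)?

Carbon oxidation states along the series — methyllithium: -4, methane: -4, formic acid: +2, chloroform: +2, carbon tetrachloride: +4.
Net change = +4 − (-4) = +8.

+8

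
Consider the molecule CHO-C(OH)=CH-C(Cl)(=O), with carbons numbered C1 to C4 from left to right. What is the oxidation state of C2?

C2 has one bond to C (0), a double bond to C (2×0 = 0), one bond to O (+1).
Oxidation state = 0 + 0 + 1 = +1.

+1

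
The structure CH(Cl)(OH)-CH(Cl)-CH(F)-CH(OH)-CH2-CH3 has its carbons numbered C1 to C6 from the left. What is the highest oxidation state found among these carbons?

+1

Tallying each carbon's bonds:
C1: 1C, 1H, 1O, 1Cl → 0 − 1 + 1 + 1 = +1
C2: 2C, 1H, 1Cl → 0 − 1 + 1 = 0
C3: 2C, 1H, 1F → 0 − 1 + 1 = 0
C4: 2C, 1H, 1O → 0 − 1 + 1 = 0
C5: 2C, 2H → 0 − 2 = -2
C6: 1C, 3H → 0 − 3 = -3
The highest value is +1.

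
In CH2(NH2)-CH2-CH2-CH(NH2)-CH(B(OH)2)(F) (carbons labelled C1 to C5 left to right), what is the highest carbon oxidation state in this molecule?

Tallying each carbon's bonds:
C1: 1C, 2H, 1N → 0 − 2 + 1 = -1
C2: 2C, 2H → 0 − 2 = -2
C3: 2C, 2H → 0 − 2 = -2
C4: 2C, 1H, 1N → 0 − 1 + 1 = 0
C5: 1C, 1H, 1F, 1B → 0 − 1 + 1 − 1 = -1
The highest value is 0.

0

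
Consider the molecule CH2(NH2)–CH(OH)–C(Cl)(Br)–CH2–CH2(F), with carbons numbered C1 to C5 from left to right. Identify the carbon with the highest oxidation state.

C3

Tallying each carbon's bonds:
C1: 1C, 2H, 1N → 0 − 2 + 1 = -1
C2: 2C, 1H, 1O → 0 − 1 + 1 = 0
C3: 2C, 1Cl, 1Br → 0 + 1 + 1 = +2
C4: 2C, 2H → 0 − 2 = -2
C5: 1C, 2H, 1F → 0 − 2 + 1 = -1
The most oxidised carbon is C3 at +2.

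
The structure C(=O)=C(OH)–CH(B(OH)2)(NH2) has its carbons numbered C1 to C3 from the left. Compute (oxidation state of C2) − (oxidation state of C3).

+2

C2: 3C, 1O → 0 + 1 = +1
C3: 1C, 1H, 1N, 1B → 0 − 1 + 1 − 1 = -1
Difference: +1 − (-1) = +2.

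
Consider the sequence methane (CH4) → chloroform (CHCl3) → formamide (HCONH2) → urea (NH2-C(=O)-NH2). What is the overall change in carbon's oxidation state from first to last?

+8

Carbon oxidation states along the series — methane: -4, chloroform: +2, formamide: +2, urea: +4.
Net change = +4 − (-4) = +8.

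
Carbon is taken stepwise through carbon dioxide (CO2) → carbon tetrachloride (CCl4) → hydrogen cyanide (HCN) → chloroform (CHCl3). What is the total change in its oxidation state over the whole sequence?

-2

Carbon oxidation states along the series — carbon dioxide: +4, carbon tetrachloride: +4, hydrogen cyanide: +2, chloroform: +2.
Net change = +2 − (+4) = -2.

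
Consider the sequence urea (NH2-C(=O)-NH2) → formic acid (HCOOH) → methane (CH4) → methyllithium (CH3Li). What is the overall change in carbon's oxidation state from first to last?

-8

Carbon oxidation states along the series — urea: +4, formic acid: +2, methane: -4, methyllithium: -4.
Net change = -4 − (+4) = -8.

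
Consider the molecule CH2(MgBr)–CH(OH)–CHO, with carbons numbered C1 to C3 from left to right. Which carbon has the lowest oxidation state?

C1

Assign +1 per bond to O/N/halogen, −1 per bond to H or an electropositive element, and 0 per bond to carbon. Tallying each carbon:
C1: 1C, 2H, 1Mg → 0 − 2 − 1 = -3
C2: 2C, 1H, 1O → 0 − 1 + 1 = 0
C3: 1C, 1H, 2O → 0 − 1 + 2 = +1
The most reduced carbon is C1 at -3.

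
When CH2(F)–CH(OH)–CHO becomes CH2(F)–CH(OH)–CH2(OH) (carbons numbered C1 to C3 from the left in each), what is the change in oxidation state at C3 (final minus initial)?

Before: C3 has 1 bond to C, 1 bond to H, 2 bonds to O → oxidation state +1.
After: C3 has 1 bond to C, 2 bonds to H, 1 bond to O → oxidation state -1.
Δ = -1 − (+1) = -2, so this is a reduction at C3.

-2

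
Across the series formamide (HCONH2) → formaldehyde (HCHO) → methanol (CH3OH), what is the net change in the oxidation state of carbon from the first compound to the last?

Carbon oxidation states along the series — formamide: +2, formaldehyde: 0, methanol: -2.
Net change = -2 − (+2) = -4.

-4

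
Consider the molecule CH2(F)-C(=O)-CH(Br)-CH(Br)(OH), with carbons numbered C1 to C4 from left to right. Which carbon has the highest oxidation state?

Each bond to a more electronegative atom (O, N, halogen) counts +1, each bond to a less electronegative atom (H, metal, B, Si) counts −1, and each C–C bond counts 0. Tallying each carbon:
C1: 1C, 2H, 1F → 0 − 2 + 1 = -1
C2: 2C, 2O → 0 + 2 = +2
C3: 2C, 1H, 1Br → 0 − 1 + 1 = 0
C4: 1C, 1H, 1O, 1Br → 0 − 1 + 1 + 1 = +1
The most oxidised carbon is C2 at +2.

C2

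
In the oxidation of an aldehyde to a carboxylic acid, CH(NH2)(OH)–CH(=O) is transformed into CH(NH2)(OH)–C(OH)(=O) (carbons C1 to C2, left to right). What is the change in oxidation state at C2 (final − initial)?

Before: C2 has 1 bond to C, 1 bond to H, 2 bonds to O → oxidation state +1.
After: C2 has 1 bond to C, 3 bonds to O → oxidation state +3.
Δ = +3 − (+1) = +2, so this is an oxidation at C2.

+2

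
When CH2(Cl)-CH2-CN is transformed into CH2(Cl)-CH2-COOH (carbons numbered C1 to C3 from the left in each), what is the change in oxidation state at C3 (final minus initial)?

0

Before: C3 has 1 bond to C, 3 bonds to N → oxidation state +3.
After: C3 has 1 bond to C, 3 bonds to O → oxidation state +3.
Δ = +3 − (+3) = 0, so no net redox change at C3.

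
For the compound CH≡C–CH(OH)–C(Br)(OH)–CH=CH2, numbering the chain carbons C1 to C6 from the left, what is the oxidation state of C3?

0

C3 has one bond to C (0), one bond to C (0), one bond to H (-1), one bond to O (+1).
Oxidation state = 0 + 0 − 1 + 1 = 0.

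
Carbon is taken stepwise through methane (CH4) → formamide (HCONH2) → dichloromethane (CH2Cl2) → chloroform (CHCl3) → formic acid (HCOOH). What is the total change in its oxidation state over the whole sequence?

+6

Carbon oxidation states along the series — methane: -4, formamide: +2, dichloromethane: 0, chloroform: +2, formic acid: +2.
Net change = +2 − (-4) = +6.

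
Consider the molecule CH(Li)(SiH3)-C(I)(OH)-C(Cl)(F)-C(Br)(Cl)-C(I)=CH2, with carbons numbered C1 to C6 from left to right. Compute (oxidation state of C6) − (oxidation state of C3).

-4

C6: 2C, 2H → 0 − 2 = -2
C3: 2C, 1F, 1Cl → 0 + 1 + 1 = +2
Difference: -2 − (+2) = -4.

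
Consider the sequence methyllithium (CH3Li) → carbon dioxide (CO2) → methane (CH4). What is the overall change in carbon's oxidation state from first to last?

Carbon oxidation states along the series — methyllithium: -4, carbon dioxide: +4, methane: -4.
Net change = -4 − (-4) = 0.

0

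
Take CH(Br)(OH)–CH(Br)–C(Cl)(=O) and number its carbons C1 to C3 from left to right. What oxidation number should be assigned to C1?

C1 has one bond to C (0), one bond to Br (+1), one bond to H (-1), one bond to O (+1).
Oxidation state = 0 + 1 − 1 + 1 = +1.

+1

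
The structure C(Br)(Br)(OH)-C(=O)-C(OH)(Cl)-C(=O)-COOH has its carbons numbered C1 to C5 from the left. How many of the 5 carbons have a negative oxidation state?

0

Tallying each carbon's bonds:
C1: 1C, 1O, 2Br → 0 + 1 + 2 = +3
C2: 2C, 2O → 0 + 2 = +2
C3: 2C, 1O, 1Cl → 0 + 1 + 1 = +2
C4: 2C, 2O → 0 + 2 = +2
C5: 1C, 3O → 0 + 3 = +3
0 carbons meet the condition.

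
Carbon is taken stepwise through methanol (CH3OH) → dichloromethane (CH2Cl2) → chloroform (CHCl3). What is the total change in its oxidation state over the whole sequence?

+4

Carbon oxidation states along the series — methanol: -2, dichloromethane: 0, chloroform: +2.
Net change = +2 − (-2) = +4.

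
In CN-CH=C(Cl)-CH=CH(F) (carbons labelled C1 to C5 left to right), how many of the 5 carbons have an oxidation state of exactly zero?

Assign +1 per bond to O/N/halogen, −1 per bond to H or an electropositive element, and 0 per bond to carbon. Tallying each carbon:
C1: 1C, 3N → 0 + 3 = +3
C2: 3C, 1H → 0 − 1 = -1
C3: 3C, 1Cl → 0 + 1 = +1
C4: 3C, 1H → 0 − 1 = -1
C5: 2C, 1H, 1F → 0 − 1 + 1 = 0
1 carbon (C5) meets the condition.

1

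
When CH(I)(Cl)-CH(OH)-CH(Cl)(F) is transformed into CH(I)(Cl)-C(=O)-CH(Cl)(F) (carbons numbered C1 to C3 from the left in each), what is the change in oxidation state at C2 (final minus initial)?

+2

Before: C2 has 2 bonds to C, 1 bond to H, 1 bond to O → oxidation state 0.
After: C2 has 2 bonds to C, 2 bonds to O → oxidation state +2.
Δ = +2 − (0) = +2, so this is an oxidation at C2.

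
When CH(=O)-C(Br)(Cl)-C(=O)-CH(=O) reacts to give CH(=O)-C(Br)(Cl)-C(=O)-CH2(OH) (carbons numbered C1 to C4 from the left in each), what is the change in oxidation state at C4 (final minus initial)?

-2

Before: C4 has 1 bond to C, 1 bond to H, 2 bonds to O → oxidation state +1.
After: C4 has 1 bond to C, 2 bonds to H, 1 bond to O → oxidation state -1.
Δ = -1 − (+1) = -2, so this is a reduction at C4.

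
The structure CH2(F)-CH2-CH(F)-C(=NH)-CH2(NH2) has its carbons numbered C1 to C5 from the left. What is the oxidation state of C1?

-1

C1 has one bond to C (0), one bond to F (+1), one bond to H (-1), one bond to H (-1).
Oxidation state = 0 + 1 − 1 − 1 = -1.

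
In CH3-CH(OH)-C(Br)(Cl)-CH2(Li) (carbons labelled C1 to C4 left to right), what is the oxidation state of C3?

+2

Count +1 for every bond to an atom more electronegative than carbon and −1 for every bond to one less electronegative; C–C bonds are 0.
C3 has one bond to C (0), one bond to C (0), one bond to Br (+1), one bond to Cl (+1).
Oxidation state = 0 + 0 + 1 + 1 = +2.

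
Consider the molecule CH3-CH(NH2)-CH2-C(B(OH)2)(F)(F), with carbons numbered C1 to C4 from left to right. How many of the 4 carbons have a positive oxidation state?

1

Each bond to a more electronegative atom (O, N, halogen) counts +1, each bond to a less electronegative atom (H, metal, B, Si) counts −1, and each C–C bond counts 0. Tallying each carbon:
C1: 1C, 3H → 0 − 3 = -3
C2: 2C, 1H, 1N → 0 − 1 + 1 = 0
C3: 2C, 2H → 0 − 2 = -2
C4: 1C, 2F, 1B → 0 + 2 − 1 = +1
1 carbon (C4) meets the condition.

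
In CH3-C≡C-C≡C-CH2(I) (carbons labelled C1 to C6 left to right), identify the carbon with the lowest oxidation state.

Assign +1 per bond to O/N/halogen, −1 per bond to H or an electropositive element, and 0 per bond to carbon. Tallying each carbon:
C1: 1C, 3H → 0 − 3 = -3
C2: 4C → 0 = 0
C3: 4C → 0 = 0
C4: 4C → 0 = 0
C5: 4C → 0 = 0
C6: 1C, 2H, 1I → 0 − 2 + 1 = -1
The most reduced carbon is C1 at -3.

C1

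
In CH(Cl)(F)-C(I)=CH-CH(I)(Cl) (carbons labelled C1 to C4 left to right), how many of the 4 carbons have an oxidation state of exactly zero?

Count +1 for every bond to an atom more electronegative than carbon and −1 for every bond to one less electronegative; C–C bonds are 0. Tallying each carbon:
C1: 1C, 1H, 1F, 1Cl → 0 − 1 + 1 + 1 = +1
C2: 3C, 1I → 0 + 1 = +1
C3: 3C, 1H → 0 − 1 = -1
C4: 1C, 1H, 1Cl, 1I → 0 − 1 + 1 + 1 = +1
0 carbons meet the condition.

0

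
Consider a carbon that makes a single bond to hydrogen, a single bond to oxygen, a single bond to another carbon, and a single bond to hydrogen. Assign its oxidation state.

-1

Assign +1 per bond to O/N/halogen, −1 per bond to H or an electropositive element, and 0 per bond to carbon.
The carbon has one bond to C (0), one bond to O (+1), one bond to H (-1), one bond to H (-1).
Oxidation state = 0 + 1 − 1 − 1 = -1.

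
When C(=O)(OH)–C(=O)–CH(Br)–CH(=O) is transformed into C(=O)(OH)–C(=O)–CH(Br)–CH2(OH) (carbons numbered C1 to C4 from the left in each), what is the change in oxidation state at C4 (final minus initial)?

-2

Before: C4 has 1 bond to C, 1 bond to H, 2 bonds to O → oxidation state +1.
After: C4 has 1 bond to C, 2 bonds to H, 1 bond to O → oxidation state -1.
Δ = -1 − (+1) = -2, so this is a reduction at C4.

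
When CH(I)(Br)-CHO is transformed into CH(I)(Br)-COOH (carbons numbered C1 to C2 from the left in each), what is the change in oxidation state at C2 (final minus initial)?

Before: C2 has 1 bond to C, 1 bond to H, 2 bonds to O → oxidation state +1.
After: C2 has 1 bond to C, 3 bonds to O → oxidation state +3.
Δ = +3 − (+1) = +2, so this is an oxidation at C2.

+2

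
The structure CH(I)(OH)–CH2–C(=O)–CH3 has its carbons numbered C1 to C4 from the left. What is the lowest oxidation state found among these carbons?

-3

Count +1 for every bond to an atom more electronegative than carbon and −1 for every bond to one less electronegative; C–C bonds are 0. Tallying each carbon:
C1: 1C, 1H, 1O, 1I → 0 − 1 + 1 + 1 = +1
C2: 2C, 2H → 0 − 2 = -2
C3: 2C, 2O → 0 + 2 = +2
C4: 1C, 3H → 0 − 3 = -3
The lowest value is -3.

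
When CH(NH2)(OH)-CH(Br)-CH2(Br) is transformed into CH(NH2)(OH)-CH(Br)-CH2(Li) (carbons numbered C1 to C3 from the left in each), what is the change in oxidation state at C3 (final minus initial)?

-2

Before: C3 has 1 bond to C, 2 bonds to H, 1 bond to Br → oxidation state -1.
After: C3 has 1 bond to C, 2 bonds to H, 1 bond to Li → oxidation state -3.
Δ = -3 − (-1) = -2, so this is a reduction at C3.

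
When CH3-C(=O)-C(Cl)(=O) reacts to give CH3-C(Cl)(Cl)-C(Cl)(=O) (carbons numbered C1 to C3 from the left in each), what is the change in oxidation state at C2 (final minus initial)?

Before: C2 has 2 bonds to C, 2 bonds to O → oxidation state +2.
After: C2 has 2 bonds to C, 2 bonds to Cl → oxidation state +2.
Δ = +2 − (+2) = 0, so no net redox change at C2.

0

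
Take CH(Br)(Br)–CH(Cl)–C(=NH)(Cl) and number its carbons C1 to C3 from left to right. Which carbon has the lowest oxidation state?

Tallying each carbon's bonds:
C1: 1C, 1H, 2Br → 0 − 1 + 2 = +1
C2: 2C, 1H, 1Cl → 0 − 1 + 1 = 0
C3: 1C, 2N, 1Cl → 0 + 2 + 1 = +3
The most reduced carbon is C2 at 0.

C2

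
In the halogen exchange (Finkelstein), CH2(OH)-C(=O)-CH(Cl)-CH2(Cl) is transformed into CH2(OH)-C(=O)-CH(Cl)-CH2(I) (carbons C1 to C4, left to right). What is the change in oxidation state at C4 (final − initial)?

Before: C4 has 1 bond to C, 2 bonds to H, 1 bond to Cl → oxidation state -1.
After: C4 has 1 bond to C, 2 bonds to H, 1 bond to I → oxidation state -1.
Δ = -1 − (-1) = 0, so no net redox change at C4.

0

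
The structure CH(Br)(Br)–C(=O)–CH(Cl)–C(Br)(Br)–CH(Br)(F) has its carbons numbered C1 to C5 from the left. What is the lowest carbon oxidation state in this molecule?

0

Tallying each carbon's bonds:
C1: 1C, 1H, 2Br → 0 − 1 + 2 = +1
C2: 2C, 2O → 0 + 2 = +2
C3: 2C, 1H, 1Cl → 0 − 1 + 1 = 0
C4: 2C, 2Br → 0 + 2 = +2
C5: 1C, 1H, 1F, 1Br → 0 − 1 + 1 + 1 = +1
The lowest value is 0.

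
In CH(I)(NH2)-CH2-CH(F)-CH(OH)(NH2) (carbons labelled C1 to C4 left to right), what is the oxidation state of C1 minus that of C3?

+1

C1: 1C, 1H, 1N, 1I → 0 − 1 + 1 + 1 = +1
C3: 2C, 1H, 1F → 0 − 1 + 1 = 0
Difference: +1 − (0) = +1.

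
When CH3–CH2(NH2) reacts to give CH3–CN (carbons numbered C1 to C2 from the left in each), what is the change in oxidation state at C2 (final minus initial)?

+4

Before: C2 has 1 bond to C, 2 bonds to H, 1 bond to N → oxidation state -1.
After: C2 has 1 bond to C, 3 bonds to N → oxidation state +3.
Δ = +3 − (-1) = +4, so this is an oxidation at C2.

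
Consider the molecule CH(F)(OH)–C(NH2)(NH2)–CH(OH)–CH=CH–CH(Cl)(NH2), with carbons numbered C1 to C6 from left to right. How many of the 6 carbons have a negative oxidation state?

Tallying each carbon's bonds:
C1: 1C, 1H, 1O, 1F → 0 − 1 + 1 + 1 = +1
C2: 2C, 2N → 0 + 2 = +2
C3: 2C, 1H, 1O → 0 − 1 + 1 = 0
C4: 3C, 1H → 0 − 1 = -1
C5: 3C, 1H → 0 − 1 = -1
C6: 1C, 1H, 1N, 1Cl → 0 − 1 + 1 + 1 = +1
2 carbons (C4, C5) meet the condition.

2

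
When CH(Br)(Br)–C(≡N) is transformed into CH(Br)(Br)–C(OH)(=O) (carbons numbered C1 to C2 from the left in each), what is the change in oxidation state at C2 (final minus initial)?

Before: C2 has 1 bond to C, 3 bonds to N → oxidation state +3.
After: C2 has 1 bond to C, 3 bonds to O → oxidation state +3.
Δ = +3 − (+3) = 0, so no net redox change at C2.

0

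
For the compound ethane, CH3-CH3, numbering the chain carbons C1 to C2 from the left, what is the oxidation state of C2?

-3

C2 has one bond to H (-1), one bond to H (-1), one bond to H (-1), one bond to C (0).
Oxidation state = -1 − 1 − 1 + 0 = -3.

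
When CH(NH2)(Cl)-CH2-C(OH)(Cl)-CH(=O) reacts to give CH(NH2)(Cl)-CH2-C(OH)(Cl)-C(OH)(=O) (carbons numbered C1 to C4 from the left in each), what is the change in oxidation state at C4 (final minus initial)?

Before: C4 has 1 bond to C, 1 bond to H, 2 bonds to O → oxidation state +1.
After: C4 has 1 bond to C, 3 bonds to O → oxidation state +3.
Δ = +3 − (+1) = +2, so this is an oxidation at C4.

+2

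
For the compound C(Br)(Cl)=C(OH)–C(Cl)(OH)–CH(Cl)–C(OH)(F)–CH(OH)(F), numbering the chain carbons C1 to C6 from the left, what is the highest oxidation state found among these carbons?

+2

Tallying each carbon's bonds:
C1: 2C, 1Cl, 1Br → 0 + 1 + 1 = +2
C2: 3C, 1O → 0 + 1 = +1
C3: 2C, 1O, 1Cl → 0 + 1 + 1 = +2
C4: 2C, 1H, 1Cl → 0 − 1 + 1 = 0
C5: 2C, 1O, 1F → 0 + 1 + 1 = +2
C6: 1C, 1H, 1O, 1F → 0 − 1 + 1 + 1 = +1
The highest value is +2.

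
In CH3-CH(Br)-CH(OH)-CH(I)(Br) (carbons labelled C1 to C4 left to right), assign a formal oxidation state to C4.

C4 has one bond to C (0), one bond to H (-1), one bond to I (+1), one bond to Br (+1).
Oxidation state = 0 − 1 + 1 + 1 = +1.

+1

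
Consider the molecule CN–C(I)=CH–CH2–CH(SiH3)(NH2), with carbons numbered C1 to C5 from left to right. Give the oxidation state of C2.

C2 has one bond to C (0), a double bond to C (2×0 = 0), one bond to I (+1).
Oxidation state = 0 + 0 + 1 = +1.

+1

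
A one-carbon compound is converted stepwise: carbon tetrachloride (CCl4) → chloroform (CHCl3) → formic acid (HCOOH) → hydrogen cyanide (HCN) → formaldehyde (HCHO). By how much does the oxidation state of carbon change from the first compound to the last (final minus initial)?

-4

Carbon oxidation states along the series — carbon tetrachloride: +4, chloroform: +2, formic acid: +2, hydrogen cyanide: +2, formaldehyde: 0.
Net change = 0 − (+4) = -4.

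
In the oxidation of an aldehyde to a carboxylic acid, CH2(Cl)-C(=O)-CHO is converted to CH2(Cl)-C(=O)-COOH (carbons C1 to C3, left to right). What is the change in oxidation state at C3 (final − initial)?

Before: C3 has 1 bond to C, 1 bond to H, 2 bonds to O → oxidation state +1.
After: C3 has 1 bond to C, 3 bonds to O → oxidation state +3.
Δ = +3 − (+1) = +2, so this is an oxidation at C3.

+2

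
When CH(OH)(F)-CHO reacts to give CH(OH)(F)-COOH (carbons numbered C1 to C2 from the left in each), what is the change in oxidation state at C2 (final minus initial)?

+2

Before: C2 has 1 bond to C, 1 bond to H, 2 bonds to O → oxidation state +1.
After: C2 has 1 bond to C, 3 bonds to O → oxidation state +3.
Δ = +3 − (+1) = +2, so this is an oxidation at C2.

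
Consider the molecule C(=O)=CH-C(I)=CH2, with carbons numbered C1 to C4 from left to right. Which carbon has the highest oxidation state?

C1

Assign +1 per bond to O/N/halogen, −1 per bond to H or an electropositive element, and 0 per bond to carbon. Tallying each carbon:
C1: 2C, 2O → 0 + 2 = +2
C2: 3C, 1H → 0 − 1 = -1
C3: 3C, 1I → 0 + 1 = +1
C4: 2C, 2H → 0 − 2 = -2
The most oxidised carbon is C1 at +2.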